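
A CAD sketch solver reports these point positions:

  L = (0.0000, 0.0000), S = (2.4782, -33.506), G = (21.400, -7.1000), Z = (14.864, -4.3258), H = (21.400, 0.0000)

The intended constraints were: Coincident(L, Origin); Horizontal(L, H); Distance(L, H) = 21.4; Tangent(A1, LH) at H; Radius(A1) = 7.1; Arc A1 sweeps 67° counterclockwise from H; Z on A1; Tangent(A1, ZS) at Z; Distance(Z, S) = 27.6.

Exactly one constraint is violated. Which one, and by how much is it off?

Distance(Z, S) = 27.6 — off by 4.10.

L = (0.00, 0.00) ✓; L.y = 0.00, H.y = 0.00 ✓; |LH| = 21.40 ✓; ∠(GH, HL) = 90.00° ✓; |GH| = 7.100 ✓; bearing(G→Z) − bearing(G→H) = 67.00° ✓; |GZ| = 7.100 ✓; ∠(GZ, ZS) = 90.00° ✓; |ZS| = 31.70 ✗.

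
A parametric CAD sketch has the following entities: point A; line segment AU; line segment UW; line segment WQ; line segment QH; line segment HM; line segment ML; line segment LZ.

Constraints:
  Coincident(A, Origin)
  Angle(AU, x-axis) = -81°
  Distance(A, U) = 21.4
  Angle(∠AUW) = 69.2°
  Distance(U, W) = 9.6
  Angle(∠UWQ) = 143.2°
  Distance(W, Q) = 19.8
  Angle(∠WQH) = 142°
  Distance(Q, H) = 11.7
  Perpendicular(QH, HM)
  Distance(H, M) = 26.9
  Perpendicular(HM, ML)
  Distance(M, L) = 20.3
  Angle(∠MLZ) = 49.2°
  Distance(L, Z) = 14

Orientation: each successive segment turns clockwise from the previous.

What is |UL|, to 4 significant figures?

10.97

QH ⟂ HM, so HM runs at 3.400°; with |HM| = 26.9, M = (7.015, 8.954). HM is perpendicular to ML, so ML runs at -86.60°; with |ML| = 20.3, L = (8.219, -11.31). Then |UL| = |L − U| = 10.97.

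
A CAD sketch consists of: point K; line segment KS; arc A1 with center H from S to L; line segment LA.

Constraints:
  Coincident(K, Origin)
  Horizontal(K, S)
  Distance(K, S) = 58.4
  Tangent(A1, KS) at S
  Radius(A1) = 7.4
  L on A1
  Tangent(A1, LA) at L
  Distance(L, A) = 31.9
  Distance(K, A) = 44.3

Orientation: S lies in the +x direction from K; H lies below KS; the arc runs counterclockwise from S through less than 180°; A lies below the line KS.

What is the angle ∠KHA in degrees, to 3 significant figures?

48.1°

Checks: ∠(HS, SK) = 90.00° ✓; |HS| = 7.400 ✓; |HL| = 7.400 ✓; ∠(HL, LA) = 90.00° ✓; |LA| = 31.90 ✓; |KA| = 44.30 ✓.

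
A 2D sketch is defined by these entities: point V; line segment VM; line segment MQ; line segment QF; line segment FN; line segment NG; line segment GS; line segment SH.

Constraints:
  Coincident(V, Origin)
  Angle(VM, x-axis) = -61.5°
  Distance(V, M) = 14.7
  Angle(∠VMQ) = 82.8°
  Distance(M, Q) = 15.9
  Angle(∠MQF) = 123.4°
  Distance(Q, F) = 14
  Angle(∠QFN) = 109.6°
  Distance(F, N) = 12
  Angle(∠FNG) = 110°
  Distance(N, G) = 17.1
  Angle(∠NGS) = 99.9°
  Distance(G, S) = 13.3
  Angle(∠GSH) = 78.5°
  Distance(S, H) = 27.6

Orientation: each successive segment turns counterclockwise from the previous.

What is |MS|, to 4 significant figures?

3.501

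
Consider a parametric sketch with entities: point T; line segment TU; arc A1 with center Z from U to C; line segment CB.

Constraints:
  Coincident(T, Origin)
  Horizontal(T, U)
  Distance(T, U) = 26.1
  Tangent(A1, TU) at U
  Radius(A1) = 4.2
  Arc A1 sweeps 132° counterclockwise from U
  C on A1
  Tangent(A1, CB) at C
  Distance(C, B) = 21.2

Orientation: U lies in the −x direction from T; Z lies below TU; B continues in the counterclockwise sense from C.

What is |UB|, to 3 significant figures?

25.3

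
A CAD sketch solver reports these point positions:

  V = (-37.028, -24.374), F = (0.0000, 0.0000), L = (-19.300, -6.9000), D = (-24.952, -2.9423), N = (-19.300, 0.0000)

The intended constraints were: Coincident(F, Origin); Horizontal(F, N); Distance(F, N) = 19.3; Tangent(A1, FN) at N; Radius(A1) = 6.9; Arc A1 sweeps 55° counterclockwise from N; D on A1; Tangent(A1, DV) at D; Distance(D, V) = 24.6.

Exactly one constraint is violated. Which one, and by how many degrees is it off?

Tangent(A1, DV) at D — off by 5.60°.

F = (0.00, 0.00) ✓; F.y = 0.00, N.y = 0.00 ✓; |FN| = 19.30 ✓; ∠(LN, NF) = 90.00° ✓; |LN| = 6.900 ✓; bearing(L→D) − bearing(L→N) = 55.00° ✓; |LD| = 6.900 ✓; ∠(LD, DV) = 84.40° ✗; |DV| = 24.60 ✓.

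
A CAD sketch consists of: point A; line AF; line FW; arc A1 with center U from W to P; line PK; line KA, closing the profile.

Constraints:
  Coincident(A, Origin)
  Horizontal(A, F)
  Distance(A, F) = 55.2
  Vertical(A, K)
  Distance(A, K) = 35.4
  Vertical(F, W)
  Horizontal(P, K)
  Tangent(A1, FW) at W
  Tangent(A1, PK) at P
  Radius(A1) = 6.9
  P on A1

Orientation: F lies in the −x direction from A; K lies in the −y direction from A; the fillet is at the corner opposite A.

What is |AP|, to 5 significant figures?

59.884

The virtual corner opposite A is at (-55.200, -35.400). The tangent condition forces UW to be normal to FW and the tangent condition forces UP to be normal to PK, with radius 6.9, so the center U sits 6.9 in from both sides at U = (-48.300, -28.500). That places the tangent points at W = (-55.200, -28.500) on FW and P = (-48.300, -35.400) on PK. Then |AP| = |P − A| = 59.884.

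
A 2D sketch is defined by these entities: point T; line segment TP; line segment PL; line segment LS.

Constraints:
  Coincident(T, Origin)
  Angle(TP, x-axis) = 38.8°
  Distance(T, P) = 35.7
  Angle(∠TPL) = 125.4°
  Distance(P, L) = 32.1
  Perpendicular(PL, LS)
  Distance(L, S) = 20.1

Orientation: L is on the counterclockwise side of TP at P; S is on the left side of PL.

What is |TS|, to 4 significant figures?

53.54

T is at the origin; TP runs at 38.8° with length 35.7, so P = 35.7·(cos 38.8°, sin 38.8°) = (27.82, 22.37). ∠TPL = 125.4°, so PL runs at 38.8° + (180° − 125.4°) = 93.40° from the x-axis; with |PL| = 32.1, L = P + 32.1·(cos 93.40°, sin 93.40°) = (25.92, 54.41). PL is perpendicular to LS; with |LS| = 20.1 on the left of PL, S = L + 20.1·(-0.9982, -0.05931) = (5.854, 53.22). Then |TS| = |S − T| = 53.54.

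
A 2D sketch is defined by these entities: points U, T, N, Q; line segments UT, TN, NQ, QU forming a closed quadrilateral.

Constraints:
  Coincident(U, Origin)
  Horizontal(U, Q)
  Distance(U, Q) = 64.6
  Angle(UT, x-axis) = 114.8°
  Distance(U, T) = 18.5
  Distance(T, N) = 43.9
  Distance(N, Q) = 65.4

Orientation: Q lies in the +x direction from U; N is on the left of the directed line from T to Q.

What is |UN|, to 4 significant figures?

53.91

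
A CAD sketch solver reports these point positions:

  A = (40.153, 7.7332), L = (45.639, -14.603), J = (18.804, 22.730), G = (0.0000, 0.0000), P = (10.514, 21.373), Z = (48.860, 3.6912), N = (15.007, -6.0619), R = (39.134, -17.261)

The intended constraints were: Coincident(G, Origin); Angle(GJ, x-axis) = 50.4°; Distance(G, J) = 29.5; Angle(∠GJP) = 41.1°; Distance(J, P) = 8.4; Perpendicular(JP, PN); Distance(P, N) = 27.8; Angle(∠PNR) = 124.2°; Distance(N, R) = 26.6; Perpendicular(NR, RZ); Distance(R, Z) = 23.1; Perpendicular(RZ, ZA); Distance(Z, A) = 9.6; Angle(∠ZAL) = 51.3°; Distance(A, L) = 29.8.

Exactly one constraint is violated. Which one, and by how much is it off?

Distance(A, L) = 29.8 — off by 6.80.

G = (0.00, 0.00) ✓; GJ at 50.40° ✓; |GJ| = 29.50 ✓; ∠GJP = 41.10° ✓; |JP| = 8.400 ✓; ∠(JP, PN) = 90.00° ✓; |PN| = 27.80 ✓; ∠PNR = 124.2° ✓; |NR| = 26.60 ✓; ∠(NR, RZ) = 90.00° ✓; |RZ| = 23.10 ✓; ∠(RZ, ZA) = 90.00° ✓; |ZA| = 9.599 ✓; ∠ZAL = 51.30° ✓; |AL| = 23.00 ✗.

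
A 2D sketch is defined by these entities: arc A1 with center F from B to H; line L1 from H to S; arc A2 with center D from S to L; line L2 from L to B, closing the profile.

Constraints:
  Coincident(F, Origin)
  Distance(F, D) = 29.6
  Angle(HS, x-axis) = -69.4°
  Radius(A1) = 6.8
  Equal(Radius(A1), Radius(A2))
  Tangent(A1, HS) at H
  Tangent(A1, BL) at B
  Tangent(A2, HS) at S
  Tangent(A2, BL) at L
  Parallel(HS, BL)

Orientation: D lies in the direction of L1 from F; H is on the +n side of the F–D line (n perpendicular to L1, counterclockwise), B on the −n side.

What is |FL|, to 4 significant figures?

30.37

The slot axis is L1's direction at -69.4°, so u = (cos -69.4°, sin -69.4°) = (0.3518, -0.9361) and n = (−sin -69.4°, cos -69.4°) = (0.9361, 0.3518). F is at the origin and D lies 29.6 along u from F, so D = 29.6·u = (10.41, -27.71). Tangency of A1 to both parallel lines with radius 6.8 puts H and B at F ± 6.8·n: H = (6.365, 2.393), B = (-6.365, -2.393). Equal radii place S and L the same way about D: S = D + 6.8·n = (16.78, -25.31), L = D − 6.8·n = (4.049, -30.10). Then |FL| = |L − F| = 30.37.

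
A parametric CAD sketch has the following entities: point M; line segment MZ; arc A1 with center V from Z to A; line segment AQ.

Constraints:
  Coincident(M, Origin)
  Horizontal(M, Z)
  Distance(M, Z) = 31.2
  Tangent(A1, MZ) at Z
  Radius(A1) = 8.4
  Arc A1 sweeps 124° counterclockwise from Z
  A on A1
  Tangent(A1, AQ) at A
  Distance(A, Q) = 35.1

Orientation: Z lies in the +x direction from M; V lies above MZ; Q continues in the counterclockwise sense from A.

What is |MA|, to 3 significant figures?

40.3

M is at the origin; MZ is horizontal with |MZ| = 31.2 and Z on the +x side, so Z = (31.2, 0.00). The tangent condition forces VZ to be normal to MZ, so V = Z + (0, 8.4) = (31.2, 8.40). On A1, Z sits at bearing -90° from V; a 124° counterclockwise sweep puts A at bearing 34°, so A = V + 8.4·(cos 34°, sin 34°) = (38.2, 13.1). Then |MA| = |A − M| = 40.3.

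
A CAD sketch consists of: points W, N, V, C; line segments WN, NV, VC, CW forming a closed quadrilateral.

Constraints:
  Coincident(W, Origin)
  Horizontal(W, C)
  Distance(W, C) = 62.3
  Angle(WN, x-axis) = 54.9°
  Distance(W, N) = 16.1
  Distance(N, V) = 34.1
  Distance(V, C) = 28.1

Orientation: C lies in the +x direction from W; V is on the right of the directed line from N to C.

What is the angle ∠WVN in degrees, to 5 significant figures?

26.048°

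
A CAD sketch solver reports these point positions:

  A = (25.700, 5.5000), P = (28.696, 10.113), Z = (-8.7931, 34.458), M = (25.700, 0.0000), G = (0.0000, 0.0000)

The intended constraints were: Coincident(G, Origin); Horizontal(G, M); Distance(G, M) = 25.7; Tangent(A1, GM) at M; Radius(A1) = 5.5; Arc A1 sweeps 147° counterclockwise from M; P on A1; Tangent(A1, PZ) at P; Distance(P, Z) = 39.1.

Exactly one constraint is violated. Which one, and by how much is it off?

Distance(P, Z) = 39.1 — off by 5.60.

G = (0.00, 0.00) ✓; G.y = 0.00, M.y = 0.00 ✓; |GM| = 25.70 ✓; ∠(AM, MG) = 90.00° ✓; |AM| = 5.500 ✓; bearing(A→P) − bearing(A→M) = 147.0° ✓; |AP| = 5.501 ✓; ∠(AP, PZ) = 90.00° ✓; |PZ| = 44.70 ✗.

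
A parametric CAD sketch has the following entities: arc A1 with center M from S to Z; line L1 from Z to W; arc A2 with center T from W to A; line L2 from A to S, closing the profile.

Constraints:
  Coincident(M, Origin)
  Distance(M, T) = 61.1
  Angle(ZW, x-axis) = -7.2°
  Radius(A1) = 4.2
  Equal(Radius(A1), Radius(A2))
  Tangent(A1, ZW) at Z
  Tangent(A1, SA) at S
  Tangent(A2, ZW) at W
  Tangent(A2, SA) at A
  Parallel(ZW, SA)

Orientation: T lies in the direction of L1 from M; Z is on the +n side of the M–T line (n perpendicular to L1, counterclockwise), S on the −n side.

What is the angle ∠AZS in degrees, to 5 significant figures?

82.172°

The slot axis is L1's direction at -7.2°, so u = (cos -7.2°, sin -7.2°) = (0.99211, -0.12533) and n = (−sin -7.2°, cos -7.2°) = (0.12533, 0.99211). M is at the origin and T lies 61.1 along u from M, so T = 61.1·u = (60.618, -7.6579). Tangency of A1 to both parallel lines with radius 4.2 puts Z and S at M ± 4.2·n: Z = (0.52640, 4.1669), S = (-0.52640, -4.1669). Equal radii place W and A the same way about T: W = T + 4.2·n = (61.145, -3.4910), A = T − 4.2·n = (60.092, -11.825). Then cos ∠AZS = ZA·ZS / (|ZA||ZS|), giving 82.172°.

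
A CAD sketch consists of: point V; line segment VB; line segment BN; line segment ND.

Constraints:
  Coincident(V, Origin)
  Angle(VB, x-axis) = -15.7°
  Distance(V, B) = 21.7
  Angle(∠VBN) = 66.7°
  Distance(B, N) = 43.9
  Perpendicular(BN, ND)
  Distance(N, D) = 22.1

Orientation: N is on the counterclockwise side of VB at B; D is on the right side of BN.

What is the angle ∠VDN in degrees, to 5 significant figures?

40.039°

V is at the origin; VB runs at -15.7° with length 21.7, so B = 21.7·(cos -15.7°, sin -15.7°) = (20.890, -5.8720). ∠VBN = 66.7°, so BN runs at -15.7° + (180° − 66.7°) = 97.600° from the x-axis; with |BN| = 43.9, N = B + 43.9·(cos 97.600°, sin 97.600°) = (15.084, 37.642). BN ⟂ ND; with |ND| = 22.1 on the right of BN, D = N + 22.1·(0.99122, 0.13226) = (36.990, 40.565). Then cos ∠VDN = DV·DN / (|DV||DN|), giving 40.039°.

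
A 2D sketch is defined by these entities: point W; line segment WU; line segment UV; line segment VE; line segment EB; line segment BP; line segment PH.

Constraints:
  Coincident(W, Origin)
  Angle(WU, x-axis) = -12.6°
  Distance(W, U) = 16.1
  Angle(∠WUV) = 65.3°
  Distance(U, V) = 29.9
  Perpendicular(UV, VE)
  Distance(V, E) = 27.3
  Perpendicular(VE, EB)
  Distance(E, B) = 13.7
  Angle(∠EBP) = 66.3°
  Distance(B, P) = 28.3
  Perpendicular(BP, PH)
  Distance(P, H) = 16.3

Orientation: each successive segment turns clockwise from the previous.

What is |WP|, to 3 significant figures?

24.7

W is at the origin; WU runs at -12.6° with length 16.1, so U = (15.7, -3.51). ∠WUV = 65.3° gives UV at -127° from the x-axis; with |UV| = 29.9, V = (-2.41, -27.3). UV is perpendicular to VE, so VE runs at 143°; with |VE| = 27.3, E = (-24.1, -10.8). VE ⟂ EB, so EB runs at 52.7°; with |EB| = 13.7, B = (-15.8, 0.145). ∠EBP = 66.3° gives BP at -61.0° from the x-axis; with |BP| = 28.3, P = (-2.10, -24.6). Then |WP| = |P − W| = 24.7.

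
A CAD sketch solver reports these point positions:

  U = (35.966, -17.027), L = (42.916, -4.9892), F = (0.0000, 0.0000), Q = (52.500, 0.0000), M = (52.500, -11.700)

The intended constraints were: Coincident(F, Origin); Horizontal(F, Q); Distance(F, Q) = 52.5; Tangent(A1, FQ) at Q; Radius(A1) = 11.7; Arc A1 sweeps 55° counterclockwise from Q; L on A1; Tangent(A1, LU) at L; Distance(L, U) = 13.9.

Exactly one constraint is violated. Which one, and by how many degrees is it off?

Tangent(A1, LU) at L — off by 5.00°.

F = (0.00, 0.00) ✓; F.y = 0.00, Q.y = 0.00 ✓; |FQ| = 52.50 ✓; ∠(MQ, QF) = 90.00° ✓; |MQ| = 11.70 ✓; bearing(M→L) − bearing(M→Q) = 55.00° ✓; |ML| = 11.70 ✓; ∠(ML, LU) = 85.00° ✗; |LU| = 13.90 ✓.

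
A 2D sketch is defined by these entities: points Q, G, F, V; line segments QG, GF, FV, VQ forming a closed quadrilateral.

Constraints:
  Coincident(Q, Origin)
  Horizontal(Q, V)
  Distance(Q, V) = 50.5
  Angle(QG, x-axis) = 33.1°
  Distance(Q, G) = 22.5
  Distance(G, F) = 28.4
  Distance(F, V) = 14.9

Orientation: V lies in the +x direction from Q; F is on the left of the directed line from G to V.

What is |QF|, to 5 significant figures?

49.346

Checks: |GF| = 28.40 ✓; |FV| = 14.90 ✓.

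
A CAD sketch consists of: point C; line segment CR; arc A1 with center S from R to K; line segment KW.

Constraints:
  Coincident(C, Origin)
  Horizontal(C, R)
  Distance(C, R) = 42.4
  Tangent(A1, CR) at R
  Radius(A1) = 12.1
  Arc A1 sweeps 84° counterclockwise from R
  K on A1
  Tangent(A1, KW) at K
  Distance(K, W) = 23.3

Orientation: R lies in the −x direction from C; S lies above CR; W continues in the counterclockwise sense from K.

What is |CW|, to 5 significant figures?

44.007

On A1, R sits at bearing -90° from S; an 84° counterclockwise sweep puts K at bearing -6°, so K = S + 12.1·(cos -6°, sin -6°) = (-30.366, 10.835). The tangent condition forces SK to be normal to KW, so KW runs along (−sin -6°, cos -6°); with |KW| = 23.3, W = (-27.931, 34.008). Then |CW| = |W − C| = 44.007.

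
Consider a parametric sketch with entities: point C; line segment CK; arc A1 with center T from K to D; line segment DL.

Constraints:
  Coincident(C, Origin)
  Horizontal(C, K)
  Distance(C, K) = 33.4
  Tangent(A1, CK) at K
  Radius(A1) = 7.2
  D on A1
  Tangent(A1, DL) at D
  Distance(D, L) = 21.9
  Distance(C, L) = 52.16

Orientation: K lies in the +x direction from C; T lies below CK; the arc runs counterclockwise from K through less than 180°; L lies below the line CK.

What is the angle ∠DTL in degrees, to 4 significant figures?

71.80°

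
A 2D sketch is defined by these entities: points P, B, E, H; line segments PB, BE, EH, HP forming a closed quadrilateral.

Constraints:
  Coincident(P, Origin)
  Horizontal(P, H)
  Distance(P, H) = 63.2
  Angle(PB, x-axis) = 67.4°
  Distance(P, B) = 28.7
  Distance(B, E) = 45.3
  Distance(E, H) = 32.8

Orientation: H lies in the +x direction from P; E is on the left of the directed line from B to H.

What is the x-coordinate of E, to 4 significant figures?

55.99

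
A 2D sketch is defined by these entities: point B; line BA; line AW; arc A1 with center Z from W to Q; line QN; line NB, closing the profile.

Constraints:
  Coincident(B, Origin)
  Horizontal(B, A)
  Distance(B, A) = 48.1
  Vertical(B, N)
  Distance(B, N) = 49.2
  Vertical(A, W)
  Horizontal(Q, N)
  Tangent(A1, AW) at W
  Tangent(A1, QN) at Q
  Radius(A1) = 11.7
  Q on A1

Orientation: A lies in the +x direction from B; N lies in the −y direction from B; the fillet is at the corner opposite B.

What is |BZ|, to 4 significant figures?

52.26

B is at the origin; B and A share the same y with |BA| = 48.1 and A on the +x side, so A = (48.10, 0.000). BN is vertical with |BN| = 49.2 and N on the −y side, so N = (0.000, -49.20). The virtual corner opposite B is at (48.10, -49.20). Since A1 is tangent to AW there, ZW ⟂ AW and the tangent condition forces ZQ to be normal to QN, with radius 11.7, so the center Z sits 11.7 in from both sides at Z = (36.40, -37.50). Then |BZ| = |Z − B| = 52.26.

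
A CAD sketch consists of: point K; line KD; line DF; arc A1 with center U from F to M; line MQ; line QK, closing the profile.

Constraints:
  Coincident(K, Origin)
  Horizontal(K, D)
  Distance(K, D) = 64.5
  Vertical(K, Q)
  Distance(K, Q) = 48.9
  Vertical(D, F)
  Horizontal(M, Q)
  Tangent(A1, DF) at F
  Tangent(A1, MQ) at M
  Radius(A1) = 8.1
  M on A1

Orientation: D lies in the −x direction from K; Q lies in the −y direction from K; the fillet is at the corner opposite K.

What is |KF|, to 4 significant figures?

76.32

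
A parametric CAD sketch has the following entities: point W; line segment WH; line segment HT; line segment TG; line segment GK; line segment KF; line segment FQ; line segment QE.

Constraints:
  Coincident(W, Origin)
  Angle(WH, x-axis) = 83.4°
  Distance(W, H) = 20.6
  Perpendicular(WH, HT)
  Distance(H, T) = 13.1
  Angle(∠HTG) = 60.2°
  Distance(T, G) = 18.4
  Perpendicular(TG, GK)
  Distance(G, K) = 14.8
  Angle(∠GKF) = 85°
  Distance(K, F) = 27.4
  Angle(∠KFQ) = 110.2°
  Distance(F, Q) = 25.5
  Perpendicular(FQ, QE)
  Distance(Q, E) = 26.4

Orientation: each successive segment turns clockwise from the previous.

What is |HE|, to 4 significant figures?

30.67

W is at the origin; WH runs at 83.4° with length 20.6, so H = (2.368, 20.46). WH is perpendicular to HT, so HT runs at -6.600°; with |HT| = 13.1, T = (15.38, 18.96). ∠HTG = 60.2° gives TG at -126.4° from the x-axis; with |TG| = 18.4, G = (4.462, 4.148). The perpendicularity gives GK at right angles to TG, so GK runs at 143.6°; with |GK| = 14.8, K = (-7.450, 12.93). ∠GKF = 85.0° gives KF at 48.60° from the x-axis; with |KF| = 27.4, F = (10.67, 33.48). ∠KFQ = 110.2° gives FQ at -21.20° from the x-axis; with |FQ| = 25.5, Q = (34.44, 24.26). FQ ⟂ QE, so QE runs at -111.2°; with |QE| = 26.4, E = (24.90, -0.3514). Then |HE| = |E − H| = 30.67.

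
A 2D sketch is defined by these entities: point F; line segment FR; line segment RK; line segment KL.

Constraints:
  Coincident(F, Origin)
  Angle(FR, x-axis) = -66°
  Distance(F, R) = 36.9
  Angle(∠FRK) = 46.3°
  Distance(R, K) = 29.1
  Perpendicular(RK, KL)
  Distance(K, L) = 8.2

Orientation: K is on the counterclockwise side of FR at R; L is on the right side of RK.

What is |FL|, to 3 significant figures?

35.1

F is at the origin; FR runs at -66.0° with length 36.9, so R = 36.9·(cos -66.0°, sin -66.0°) = (15.0, -33.7). ∠FRK = 46.3°, so RK runs at -66.0° + (180° − 46.3°) = 67.7° from the x-axis; with |RK| = 29.1, K = R + 29.1·(cos 67.7°, sin 67.7°) = (26.1, -6.79). The perpendicularity gives KL at right angles to RK; with |KL| = 8.2 on the right of RK, L = K + 8.2·(0.925, -0.379) = (33.6, -9.90). Then |FL| = |L − F| = 35.1.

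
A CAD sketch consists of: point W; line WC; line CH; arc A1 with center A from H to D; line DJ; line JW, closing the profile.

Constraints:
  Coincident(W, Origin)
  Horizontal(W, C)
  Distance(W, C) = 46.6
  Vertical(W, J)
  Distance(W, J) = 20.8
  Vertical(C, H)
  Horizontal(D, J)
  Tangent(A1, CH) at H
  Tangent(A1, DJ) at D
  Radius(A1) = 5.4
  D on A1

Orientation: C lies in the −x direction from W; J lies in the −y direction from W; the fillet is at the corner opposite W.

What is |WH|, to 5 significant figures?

49.079

The virtual corner opposite W is at (-46.600, -20.800). A1 meets CH tangentially, so AH is at right angles to CH and A1 meets DJ tangentially, so AD is at right angles to DJ, with radius 5.4, so the center A sits 5.4 in from both sides at A = (-41.200, -15.400). That places the tangent points at H = (-46.600, -15.400) on CH and D = (-41.200, -20.800) on DJ. Then |WH| = |H − W| = 49.079.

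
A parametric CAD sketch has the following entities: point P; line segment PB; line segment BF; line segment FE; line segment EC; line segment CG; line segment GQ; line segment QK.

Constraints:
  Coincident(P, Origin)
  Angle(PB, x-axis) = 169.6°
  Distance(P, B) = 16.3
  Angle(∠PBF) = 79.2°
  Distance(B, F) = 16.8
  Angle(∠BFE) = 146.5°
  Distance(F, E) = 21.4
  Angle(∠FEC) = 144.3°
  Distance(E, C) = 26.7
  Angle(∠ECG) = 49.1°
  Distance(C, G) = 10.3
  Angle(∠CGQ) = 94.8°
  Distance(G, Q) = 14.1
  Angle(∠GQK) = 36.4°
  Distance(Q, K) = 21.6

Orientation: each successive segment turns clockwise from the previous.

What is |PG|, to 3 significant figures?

35.8

P is at the origin; PB runs at 169.6° with length 16.3, so B = (-16.0, 2.94). ∠PBF = 79.2° gives BF at 68.8° from the x-axis; with |BF| = 16.8, F = (-9.96, 18.6). ∠BFE = 146.5° gives FE at 35.3° from the x-axis; with |FE| = 21.4, E = (7.51, 31.0). ∠FEC = 144.3° gives EC at -0.400° from the x-axis; with |EC| = 26.7, C = (34.2, 30.8). ∠ECG = 49.1° gives CG at -131° from the x-axis; with |CG| = 10.3, G = (27.4, 23.0). Then |PG| = |G − P| = 35.8.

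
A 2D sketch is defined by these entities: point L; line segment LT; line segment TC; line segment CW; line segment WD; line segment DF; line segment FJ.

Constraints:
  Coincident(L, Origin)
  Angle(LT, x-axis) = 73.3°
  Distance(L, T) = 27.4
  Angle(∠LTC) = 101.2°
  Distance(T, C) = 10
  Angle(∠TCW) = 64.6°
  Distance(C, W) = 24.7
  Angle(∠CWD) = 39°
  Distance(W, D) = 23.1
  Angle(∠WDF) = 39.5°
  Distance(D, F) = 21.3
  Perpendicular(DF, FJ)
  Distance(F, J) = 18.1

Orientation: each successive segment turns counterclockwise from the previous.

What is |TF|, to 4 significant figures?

16.77

∠CWD = 39.0° gives WD at 48.50° from the x-axis; with |WD| = 23.1, D = (13.27, 23.55). ∠WDF = 39.5° gives DF at -171.0° from the x-axis; with |DF| = 21.3, F = (-7.773, 20.22). Then |TF| = |F − T| = 16.77.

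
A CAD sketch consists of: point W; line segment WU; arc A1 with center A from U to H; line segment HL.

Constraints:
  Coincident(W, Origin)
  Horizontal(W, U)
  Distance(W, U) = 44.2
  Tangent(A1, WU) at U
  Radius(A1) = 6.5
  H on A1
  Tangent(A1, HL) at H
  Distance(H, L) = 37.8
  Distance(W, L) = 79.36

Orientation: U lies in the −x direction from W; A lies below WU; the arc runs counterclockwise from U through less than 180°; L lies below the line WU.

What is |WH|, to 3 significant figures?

49.4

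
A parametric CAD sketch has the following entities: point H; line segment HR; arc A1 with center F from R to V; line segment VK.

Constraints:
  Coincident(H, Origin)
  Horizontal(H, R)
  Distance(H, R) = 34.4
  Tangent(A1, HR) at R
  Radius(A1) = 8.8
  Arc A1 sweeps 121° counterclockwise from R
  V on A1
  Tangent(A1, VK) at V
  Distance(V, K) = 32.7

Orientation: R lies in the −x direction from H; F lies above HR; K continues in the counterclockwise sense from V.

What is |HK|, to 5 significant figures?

60.169

On A1, R sits at bearing -90° from F; a 121° counterclockwise sweep puts V at bearing 31°, so V = F + 8.8·(cos 31°, sin 31°) = (-26.857, 13.332). The tangent condition forces FV to be normal to VK, so VK runs along (−sin 31°, cos 31°); with |VK| = 32.7, K = (-43.699, 41.362). Then |HK| = |K − H| = 60.169.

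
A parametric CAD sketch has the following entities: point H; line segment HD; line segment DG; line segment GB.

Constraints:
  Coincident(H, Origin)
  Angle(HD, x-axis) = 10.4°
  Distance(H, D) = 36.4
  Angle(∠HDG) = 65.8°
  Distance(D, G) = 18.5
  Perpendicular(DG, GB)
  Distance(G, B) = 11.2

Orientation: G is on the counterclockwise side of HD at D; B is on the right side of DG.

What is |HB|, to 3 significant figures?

44.5

∠HDG = 65.8°, so DG runs at 10.4° + (180° − 65.8°) = 125° from the x-axis; with |DG| = 18.5, G = D + 18.5·(cos 125°, sin 125°) = (25.3, 21.8). DG ⟂ GB; with |GB| = 11.2 on the right of DG, B = G + 11.2·(0.823, 0.568) = (34.5, 28.2). Then |HB| = |B − H| = 44.5.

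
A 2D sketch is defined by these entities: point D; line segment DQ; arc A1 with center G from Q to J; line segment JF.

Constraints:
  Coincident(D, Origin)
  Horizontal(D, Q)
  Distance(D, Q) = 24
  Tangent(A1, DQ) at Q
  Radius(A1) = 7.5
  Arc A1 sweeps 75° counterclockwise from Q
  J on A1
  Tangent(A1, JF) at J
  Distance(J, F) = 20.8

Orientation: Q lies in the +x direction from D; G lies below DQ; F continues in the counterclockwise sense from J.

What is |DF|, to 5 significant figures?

28.058

D is at the origin; DQ is horizontal with |DQ| = 24.0 and Q on the +x side, so Q = (24.000, 0.0000). The tangent condition forces GQ to be normal to DQ, so G = Q + (0, -7.5) = (24.000, -7.5000). On A1, Q sits at bearing 90° from G; a 75° counterclockwise sweep puts J at bearing 165°, so J = G + 7.5·(cos 165°, sin 165°) = (16.756, -5.5589). Tangency of A1 to JF means the radius GJ is perpendicular to JF, so JF runs along (−sin 165°, cos 165°); with |JF| = 20.8, F = (11.372, -25.650). Then |DF| = |F − D| = 28.058.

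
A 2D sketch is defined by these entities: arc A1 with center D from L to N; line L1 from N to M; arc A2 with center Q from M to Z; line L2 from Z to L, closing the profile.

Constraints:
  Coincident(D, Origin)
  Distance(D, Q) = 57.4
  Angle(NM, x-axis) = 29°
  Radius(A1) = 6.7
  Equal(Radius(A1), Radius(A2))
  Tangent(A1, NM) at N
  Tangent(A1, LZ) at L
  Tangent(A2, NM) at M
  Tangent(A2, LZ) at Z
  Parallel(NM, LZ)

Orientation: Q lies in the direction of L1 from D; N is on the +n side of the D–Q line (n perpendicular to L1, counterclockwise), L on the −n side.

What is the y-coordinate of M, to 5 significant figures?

33.688

The slot axis is L1's direction at 29.0°, so u = (cos 29.0°, sin 29.0°) = (0.87462, 0.48481) and n = (−sin 29.0°, cos 29.0°) = (-0.48481, 0.87462). D is at the origin and Q lies 57.4 along u from D, so Q = 57.4·u = (50.203, 27.828). Tangency of A1 to both parallel lines with radius 6.7 puts N and L at D ± 6.7·n: N = (-3.2482, 5.8600), L = (3.2482, -5.8600). Equal radii place M and Z the same way about Q: M = Q + 6.7·n = (46.955, 33.688), Z = Q − 6.7·n = (53.451, 21.968). So M.y = 33.688.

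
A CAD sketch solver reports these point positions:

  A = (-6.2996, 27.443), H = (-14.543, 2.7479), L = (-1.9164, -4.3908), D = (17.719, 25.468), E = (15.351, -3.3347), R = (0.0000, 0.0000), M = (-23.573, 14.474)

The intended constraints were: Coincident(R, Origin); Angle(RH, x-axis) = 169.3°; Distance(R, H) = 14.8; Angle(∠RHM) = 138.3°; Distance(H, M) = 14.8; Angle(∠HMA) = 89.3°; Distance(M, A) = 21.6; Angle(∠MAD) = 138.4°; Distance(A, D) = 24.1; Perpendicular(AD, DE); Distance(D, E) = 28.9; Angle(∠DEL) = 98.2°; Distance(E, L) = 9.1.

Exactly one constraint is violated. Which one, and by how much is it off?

Distance(E, L) = 9.1 — off by 8.20.

R = (0.00, 0.00) ✓; RH at 169.3° ✓; |RH| = 14.80 ✓; ∠RHM = 138.3° ✓; |HM| = 14.80 ✓; ∠HMA = 89.30° ✓; |MA| = 21.60 ✓; ∠MAD = 138.4° ✓; |AD| = 24.10 ✓; ∠(AD, DE) = 90.00° ✓; |DE| = 28.90 ✓; ∠DEL = 98.20° ✓; |EL| = 17.30 ✗.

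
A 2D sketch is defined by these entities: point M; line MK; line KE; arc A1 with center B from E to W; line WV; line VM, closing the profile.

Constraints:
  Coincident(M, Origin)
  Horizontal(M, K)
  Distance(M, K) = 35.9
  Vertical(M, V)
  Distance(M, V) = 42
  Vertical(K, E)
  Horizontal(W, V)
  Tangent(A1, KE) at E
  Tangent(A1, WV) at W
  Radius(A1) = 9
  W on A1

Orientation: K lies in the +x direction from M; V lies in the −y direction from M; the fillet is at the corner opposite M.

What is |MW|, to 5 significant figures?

49.876

M is at the origin; M and K share the same y with |MK| = 35.9 and K on the +x side, so K = (35.900, 0.0000). MV is vertical with |MV| = 42.0 and V on the −y side, so V = (0.0000, -42.000). The virtual corner opposite M is at (35.900, -42.000). The tangent condition forces BE to be normal to KE and since A1 is tangent to WV there, BW ⟂ WV, with radius 9.0, so the center B sits 9.0 in from both sides at B = (26.900, -33.000). That places the tangent points at E = (35.900, -33.000) on KE and W = (26.900, -42.000) on WV. Then |MW| = |W − M| = 49.876.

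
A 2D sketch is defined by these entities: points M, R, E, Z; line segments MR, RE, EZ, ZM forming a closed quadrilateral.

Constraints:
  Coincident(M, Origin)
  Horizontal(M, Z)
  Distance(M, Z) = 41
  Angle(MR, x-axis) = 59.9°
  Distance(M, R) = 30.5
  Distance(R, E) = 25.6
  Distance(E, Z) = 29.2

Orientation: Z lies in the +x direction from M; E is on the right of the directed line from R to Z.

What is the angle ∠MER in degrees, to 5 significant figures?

102.76°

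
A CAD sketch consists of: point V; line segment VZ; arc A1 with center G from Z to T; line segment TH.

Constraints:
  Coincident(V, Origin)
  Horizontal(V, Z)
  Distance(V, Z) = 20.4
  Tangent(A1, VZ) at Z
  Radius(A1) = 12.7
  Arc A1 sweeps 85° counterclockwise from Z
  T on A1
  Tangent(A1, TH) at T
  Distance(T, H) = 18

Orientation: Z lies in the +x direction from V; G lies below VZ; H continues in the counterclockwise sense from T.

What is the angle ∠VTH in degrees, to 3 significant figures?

141°

V is at the origin; V and Z share the same y with |VZ| = 20.4 and Z on the +x side, so Z = (20.4, 0.00). A1 meets VZ tangentially, so GZ is at right angles to VZ, so G = Z + (0, -12.7) = (20.4, -12.7). On A1, Z sits at bearing 90° from G; an 85° counterclockwise sweep puts T at bearing 175°, so T = G + 12.7·(cos 175°, sin 175°) = (7.75, -11.6). A1 meets TH tangentially, so GT is at right angles to TH, so TH runs along (−sin 175°, cos 175°); with |TH| = 18.0, H = (6.18, -29.5). Then cos ∠VTH = TV·TH / (|TV||TH|), giving 141°.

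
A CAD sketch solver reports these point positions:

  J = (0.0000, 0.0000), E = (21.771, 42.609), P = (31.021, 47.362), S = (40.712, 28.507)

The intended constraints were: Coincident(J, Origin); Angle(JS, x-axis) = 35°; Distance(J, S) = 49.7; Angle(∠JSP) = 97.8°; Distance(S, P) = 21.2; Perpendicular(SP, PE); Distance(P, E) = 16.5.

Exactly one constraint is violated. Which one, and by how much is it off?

Distance(P, E) = 16.5 — off by 6.10.

J = (0.00, 0.00) ✓; JS at 35.00° ✓; |JS| = 49.70 ✓; ∠JSP = 97.80° ✓; |SP| = 21.20 ✓; ∠(SP, PE) = 89.99° ✓; |PE| = 10.40 ✗.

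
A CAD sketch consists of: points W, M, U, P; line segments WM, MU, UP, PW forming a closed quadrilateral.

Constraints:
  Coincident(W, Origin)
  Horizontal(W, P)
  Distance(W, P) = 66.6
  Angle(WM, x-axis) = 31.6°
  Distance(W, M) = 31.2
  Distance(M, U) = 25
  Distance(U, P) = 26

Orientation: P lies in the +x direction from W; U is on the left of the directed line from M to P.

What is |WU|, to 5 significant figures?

55.264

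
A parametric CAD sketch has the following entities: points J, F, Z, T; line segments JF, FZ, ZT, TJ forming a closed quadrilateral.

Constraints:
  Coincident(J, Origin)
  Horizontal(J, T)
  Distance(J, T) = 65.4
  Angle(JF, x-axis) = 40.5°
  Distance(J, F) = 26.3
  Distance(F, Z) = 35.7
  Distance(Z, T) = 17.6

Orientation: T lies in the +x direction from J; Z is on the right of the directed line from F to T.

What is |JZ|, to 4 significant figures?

48.61

Checks: |FZ| = 35.70 ✓; |ZT| = 17.60 ✓.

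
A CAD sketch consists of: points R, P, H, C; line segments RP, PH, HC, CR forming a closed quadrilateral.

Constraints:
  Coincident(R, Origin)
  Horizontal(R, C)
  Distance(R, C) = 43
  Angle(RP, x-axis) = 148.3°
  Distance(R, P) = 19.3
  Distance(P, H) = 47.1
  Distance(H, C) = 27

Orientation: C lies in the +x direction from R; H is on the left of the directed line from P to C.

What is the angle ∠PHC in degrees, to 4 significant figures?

105.7°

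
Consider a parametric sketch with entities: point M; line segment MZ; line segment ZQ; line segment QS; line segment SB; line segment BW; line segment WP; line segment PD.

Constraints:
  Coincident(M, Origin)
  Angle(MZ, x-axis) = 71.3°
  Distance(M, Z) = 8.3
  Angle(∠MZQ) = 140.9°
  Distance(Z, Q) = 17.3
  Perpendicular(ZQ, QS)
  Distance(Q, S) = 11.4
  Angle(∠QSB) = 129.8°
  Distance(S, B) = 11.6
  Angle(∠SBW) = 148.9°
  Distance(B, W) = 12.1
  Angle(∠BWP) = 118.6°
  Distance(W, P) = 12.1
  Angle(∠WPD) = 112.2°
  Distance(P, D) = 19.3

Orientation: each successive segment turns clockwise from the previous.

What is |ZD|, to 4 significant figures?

5.708

M is at the origin; MZ runs at 71.3° with length 8.3, so Z = (2.661, 7.862). ∠MZQ = 140.9° gives ZQ at 32.20° from the x-axis; with |ZQ| = 17.3, Q = (17.30, 17.08). ZQ ⟂ QS, so QS runs at -57.80°; with |QS| = 11.4, S = (23.38, 7.434). ∠QSB = 129.8° gives SB at -108.0° from the x-axis; with |SB| = 11.6, B = (19.79, -3.598). ∠SBW = 148.9° gives BW at -139.1° from the x-axis; with |BW| = 12.1, W = (10.64, -11.52). ∠BWP = 118.6° gives WP at 159.5° from the x-axis; with |WP| = 12.1, P = (-0.6891, -7.283). ∠WPD = 112.2° gives PD at 91.70° from the x-axis; with |PD| = 19.3, D = (-1.262, 12.01). Then |ZD| = |D − Z| = 5.708.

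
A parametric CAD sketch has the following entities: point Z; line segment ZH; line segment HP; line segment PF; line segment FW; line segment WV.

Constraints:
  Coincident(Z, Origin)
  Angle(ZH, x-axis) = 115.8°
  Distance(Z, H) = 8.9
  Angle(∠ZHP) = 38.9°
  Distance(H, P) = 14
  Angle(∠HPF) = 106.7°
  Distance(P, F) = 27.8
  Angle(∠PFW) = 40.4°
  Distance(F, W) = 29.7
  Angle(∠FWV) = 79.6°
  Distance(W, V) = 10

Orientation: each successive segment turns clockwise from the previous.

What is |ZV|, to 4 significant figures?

3.837

Z is at the origin; ZH runs at 115.8° with length 8.9, so H = (-3.874, 8.013). ∠ZHP = 38.9° gives HP at -25.30° from the x-axis; with |HP| = 14.0, P = (8.784, 2.030). ∠HPF = 106.7° gives PF at -98.60° from the x-axis; with |PF| = 27.8, F = (4.627, -25.46). ∠PFW = 40.4° gives FW at 121.8° from the x-axis; with |FW| = 29.7, W = (-11.02, -0.2158). ∠FWV = 79.6° gives WV at 21.40° from the x-axis; with |WV| = 10.0, V = (-1.714, 3.433). Then |ZV| = |V − Z| = 3.837.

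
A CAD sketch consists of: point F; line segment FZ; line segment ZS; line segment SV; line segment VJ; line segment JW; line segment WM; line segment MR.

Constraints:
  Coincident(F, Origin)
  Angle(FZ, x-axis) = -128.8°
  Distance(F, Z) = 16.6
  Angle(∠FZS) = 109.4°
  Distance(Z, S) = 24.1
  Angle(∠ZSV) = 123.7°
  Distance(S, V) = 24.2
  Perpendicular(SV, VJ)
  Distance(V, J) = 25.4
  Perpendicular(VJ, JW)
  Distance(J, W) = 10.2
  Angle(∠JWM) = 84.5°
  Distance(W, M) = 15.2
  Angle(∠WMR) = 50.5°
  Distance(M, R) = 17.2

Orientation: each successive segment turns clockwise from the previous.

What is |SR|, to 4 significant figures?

35.58

F is at the origin; FZ runs at -128.8° with length 16.6, so Z = (-10.40, -12.94). ∠FZS = 109.4° gives ZS at 160.6° from the x-axis; with |ZS| = 24.1, S = (-33.13, -4.932). ∠ZSV = 123.7° gives SV at 104.3° from the x-axis; with |SV| = 24.2, V = (-39.11, 18.52). SV ⟂ VJ, so VJ runs at 14.30°; with |VJ| = 25.4, J = (-14.50, 24.79). VJ ⟂ JW, so JW runs at -75.70°; with |JW| = 10.2, W = (-11.98, 14.91). ∠JWM = 84.5° gives WM at -171.2° from the x-axis; with |WM| = 15.2, M = (-27.00, 12.58). ∠WMR = 50.5° gives MR at 59.30° from the x-axis; with |MR| = 17.2, R = (-18.22, 27.37). Then |SR| = |R − S| = 35.58.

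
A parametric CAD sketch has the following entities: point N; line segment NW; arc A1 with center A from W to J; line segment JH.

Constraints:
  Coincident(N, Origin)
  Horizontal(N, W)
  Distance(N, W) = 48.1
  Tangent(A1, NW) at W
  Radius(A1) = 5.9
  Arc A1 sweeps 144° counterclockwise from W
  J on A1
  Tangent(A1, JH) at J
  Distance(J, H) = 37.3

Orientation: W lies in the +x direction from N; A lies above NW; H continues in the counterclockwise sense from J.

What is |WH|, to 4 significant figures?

42.14

On A1, W sits at bearing -90° from A; a 144° counterclockwise sweep puts J at bearing 54°, so J = A + 5.9·(cos 54°, sin 54°) = (51.57, 10.67). A1 meets JH tangentially, so AJ is at right angles to JH, so JH runs along (−sin 54°, cos 54°); with |JH| = 37.3, H = (21.39, 32.60). Then |WH| = |H − W| = 42.14.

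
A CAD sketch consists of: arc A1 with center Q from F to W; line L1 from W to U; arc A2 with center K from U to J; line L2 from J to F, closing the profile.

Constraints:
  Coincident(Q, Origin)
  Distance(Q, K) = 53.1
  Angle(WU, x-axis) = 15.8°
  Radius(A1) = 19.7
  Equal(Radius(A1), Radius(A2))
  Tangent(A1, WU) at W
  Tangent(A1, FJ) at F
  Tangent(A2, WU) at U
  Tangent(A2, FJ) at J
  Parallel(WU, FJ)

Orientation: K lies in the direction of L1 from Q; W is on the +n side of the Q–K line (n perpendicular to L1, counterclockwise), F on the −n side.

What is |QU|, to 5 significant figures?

56.637

The slot axis is L1's direction at 15.8°, so u = (cos 15.8°, sin 15.8°) = (0.96222, 0.27228) and n = (−sin 15.8°, cos 15.8°) = (-0.27228, 0.96222). Q is at the origin and K lies 53.1 along u from Q, so K = 53.1·u = (51.094, 14.458). Tangency of A1 to both parallel lines with radius 19.7 puts W and F at Q ± 19.7·n: W = (-5.3639, 18.956), F = (5.3639, -18.956). Equal radii place U and J the same way about K: U = K + 19.7·n = (45.730, 33.414), J = K − 19.7·n = (56.458, -4.4976). Then |QU| = |U − Q| = 56.637.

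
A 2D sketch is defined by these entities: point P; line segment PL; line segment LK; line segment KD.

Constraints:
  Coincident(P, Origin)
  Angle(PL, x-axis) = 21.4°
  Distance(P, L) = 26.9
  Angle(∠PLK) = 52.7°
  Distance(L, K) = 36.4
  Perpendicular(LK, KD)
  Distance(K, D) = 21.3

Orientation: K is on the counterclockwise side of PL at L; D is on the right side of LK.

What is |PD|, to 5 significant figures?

47.192

P is at the origin; PL runs at 21.4° with length 26.9, so L = 26.9·(cos 21.4°, sin 21.4°) = (25.045, 9.8152). ∠PLK = 52.7°, so LK runs at 21.4° + (180° − 52.7°) = 148.70° from the x-axis; with |LK| = 36.4, K = L + 36.4·(cos 148.70°, sin 148.70°) = (-6.0569, 28.726). The perpendicularity gives KD at right angles to LK; with |KD| = 21.3 on the right of LK, D = K + 21.3·(0.51952, 0.85446) = (5.0089, 46.926). Then |PD| = |D − P| = 47.192.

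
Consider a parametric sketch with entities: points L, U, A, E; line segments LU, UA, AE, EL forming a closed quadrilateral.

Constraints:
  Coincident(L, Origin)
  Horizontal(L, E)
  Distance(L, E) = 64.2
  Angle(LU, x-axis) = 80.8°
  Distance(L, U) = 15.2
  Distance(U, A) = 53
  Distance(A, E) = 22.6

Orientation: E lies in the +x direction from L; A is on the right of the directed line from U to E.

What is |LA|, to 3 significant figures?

48.8

Checks: LU at 80.80° ✓; |UA| = 53.00 ✓; |AE| = 22.60 ✓.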